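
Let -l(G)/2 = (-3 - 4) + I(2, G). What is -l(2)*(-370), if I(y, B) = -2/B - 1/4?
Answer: 6105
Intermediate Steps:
I(y, B) = -¼ - 2/B (I(y, B) = -2/B - 1*¼ = -2/B - ¼ = -¼ - 2/B)
l(G) = 14 - (-8 - G)/(2*G) (l(G) = -2*((-3 - 4) + (-8 - G)/(4*G)) = -2*(-7 + (-8 - G)/(4*G)) = 14 - (-8 - G)/(2*G))
-l(2)*(-370) = -(29/2 + 4/2)*(-370) = -(29/2 + 4*(½))*(-370) = -(29/2 + 2)*(-370) = -1*33/2*(-370) = -33/2*(-370) = 6105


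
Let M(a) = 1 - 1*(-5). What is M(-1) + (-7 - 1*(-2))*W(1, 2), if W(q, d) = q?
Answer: 1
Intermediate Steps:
M(a) = 6 (M(a) = 1 + 5 = 6)
M(-1) + (-7 - 1*(-2))*W(1, 2) = 6 + (-7 - 1*(-2))*1 = 6 + (-7 + 2)*1 = 6 - 5*1 = 6 - 5 = 1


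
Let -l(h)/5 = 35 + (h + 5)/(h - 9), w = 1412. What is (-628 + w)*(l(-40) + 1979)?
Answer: 1411536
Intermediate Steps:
l(h) = -175 - 5*(5 + h)/(-9 + h) (l(h) = -5*(35 + (h + 5)/(h - 9)) = -5*(35 + (5 + h)/(-9 + h)) = -175 - 5*(5 + h)/(-9 + h))
(-628 + w)*(l(-40) + 1979) = (-628 + 1412)*(10*(155 - 18*(-40))/(-9 - 40) + 1979) = 784*(10*(155 + 720)/(-49) + 1979) = 784*(10*(-1/49)*875 + 1979) = 784*(-1250/7 + 1979) = 784*(12603/7) = 1411536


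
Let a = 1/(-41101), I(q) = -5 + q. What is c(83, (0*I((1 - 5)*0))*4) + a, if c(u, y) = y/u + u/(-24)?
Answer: -3411407/986424 ≈ -3.4584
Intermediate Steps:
c(u, y) = -u/24 + y/u (c(u, y) = y/u + u*(-1/24) = y/u - u/24 = -u/24 + y/u)
a = -1/41101 ≈ -2.4330e-5
c(83, (0*I((1 - 5)*0))*4) + a = (-1/24*83 + ((0*(-5 + (1 - 5)*0))*4)/83) - 1/41101 = (-83/24 + ((0*(-5 - 4*0))*4)*(1/83)) - 1/41101 = (-83/24 + ((0*(-5 + 0))*4)*(1/83)) - 1/41101 = (-83/24 + ((0*(-5))*4)*(1/83)) - 1/41101 = (-83/24 + (0*4)*(1/83)) - 1/41101 = (-83/24 + 0*(1/83)) - 1/41101 = (-83/24 + 0) - 1/41101 = -83/24 - 1/41101 = -3411407/986424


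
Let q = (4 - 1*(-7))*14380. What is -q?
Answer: -158180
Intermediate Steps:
q = 158180 (q = (4 + 7)*14380 = 11*14380 = 158180)
-q = -1*158180 = -158180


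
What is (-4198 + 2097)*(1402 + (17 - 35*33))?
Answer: -554664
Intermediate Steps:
(-4198 + 2097)*(1402 + (17 - 35*33)) = -2101*(1402 + (17 - 1155)) = -2101*(1402 - 1138) = -2101*264 = -554664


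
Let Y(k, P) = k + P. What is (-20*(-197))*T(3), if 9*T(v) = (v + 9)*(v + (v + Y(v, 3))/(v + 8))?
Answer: 220640/11 ≈ 20058.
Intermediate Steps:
Y(k, P) = P + k
T(v) = (9 + v)*(v + (3 + 2*v)/(8 + v))/9 (T(v) = ((v + 9)*(v + (v + (3 + v))/(v + 8)))/9 = ((9 + v)*(v + (3 + 2*v)/(8 + v)))/9 = (9 + v)*(v + (3 + 2*v)/(8 + v))/9)
(-20*(-197))*T(3) = (-20*(-197))*((27 + 3**3 + 19*3**2 + 93*3)/(9*(8 + 3))) = 3940*((1/9)*(27 + 27 + 19*9 + 279)/11) = 3940*((1/9)*(1/11)*(27 + 27 + 171 + 279)) = 3940*((1/9)*(1/11)*504) = 3940*(56/11) = 220640/11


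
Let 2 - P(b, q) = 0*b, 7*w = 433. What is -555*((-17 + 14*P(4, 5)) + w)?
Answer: -283050/7 ≈ -40436.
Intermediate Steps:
w = 433/7 (w = (⅐)*433 = 433/7 ≈ 61.857)
P(b, q) = 2 (P(b, q) = 2 - 0*b = 2 - 1*0 = 2 + 0 = 2)
-555*((-17 + 14*P(4, 5)) + w) = -555*((-17 + 14*2) + 433/7) = -555*((-17 + 28) + 433/7) = -555*(11 + 433/7) = -555*510/7 = -283050/7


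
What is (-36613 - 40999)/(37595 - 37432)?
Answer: -77612/163 ≈ -476.15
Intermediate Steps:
(-36613 - 40999)/(37595 - 37432) = -77612/163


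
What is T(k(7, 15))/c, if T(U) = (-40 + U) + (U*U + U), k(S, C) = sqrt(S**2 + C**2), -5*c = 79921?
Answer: -1170/79921 - 10*sqrt(274)/79921 ≈ -0.016711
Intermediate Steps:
c = -79921/5 (c = -1/5*79921 = -79921/5 ≈ -15984.)
k(S, C) = sqrt(C**2 + S**2)
T(U) = -40 + U**2 + 2*U (T(U) = (-40 + U) + (U**2 + U) = (-40 + U) + (U + U**2) = -40 + U**2 + 2*U)
T(k(7, 15))/c = (-40 + (sqrt(15**2 + 7**2))**2 + 2*sqrt(15**2 + 7**2))/(-79921/5) = (-40 + (sqrt(225 + 49))**2 + 2*sqrt(225 + 49))*(-5/79921) = (-40 + (sqrt(274))**2 + 2*sqrt(274))*(-5/79921) = (-40 + 274 + 2*sqrt(274))*(-5/79921) = (234 + 2*sqrt(274))*(-5/79921) = -1170/79921 - 10*sqrt(274)/79921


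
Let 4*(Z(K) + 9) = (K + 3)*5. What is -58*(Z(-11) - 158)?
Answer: 10266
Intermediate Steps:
Z(K) = -21/4 + 5*K/4 (Z(K) = -9 + ((K + 3)*5)/4 = -9 + ((3 + K)*5)/4 = -9 + (15 + 5*K)/4 = -9 + (15/4 + 5*K/4) = -21/4 + 5*K/4)
-58*(Z(-11) - 158) = -58*((-21/4 + (5/4)*(-11)) - 158) = -58*((-21/4 - 55/4) - 158) = -58*(-19 - 158) = -58*(-177) = 10266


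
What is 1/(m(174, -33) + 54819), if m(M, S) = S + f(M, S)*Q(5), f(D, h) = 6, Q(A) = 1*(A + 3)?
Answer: 1/54834 ≈ 1.8237e-5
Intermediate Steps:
Q(A) = 3 + A (Q(A) = 1*(3 + A) = 3 + A)
m(M, S) = 48 + S (m(M, S) = S + 6*(3 + 5) = S + 6*8 = S + 48 = 48 + S)
1/(m(174, -33) + 54819) = 1/((48 - 33) + 54819) = 1/(15 + 54819) = 1/54834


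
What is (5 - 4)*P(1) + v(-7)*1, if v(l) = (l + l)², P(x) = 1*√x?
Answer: 197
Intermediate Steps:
P(x) = √x
v(l) = 4*l² (v(l) = (2*l)² = 4*l²)
(5 - 4)*P(1) + v(-7)*1 = (5 - 4)*√1 + (4*(-7)²)*1 = 1*1 + (4*49)*1 = 1 + 196*1 = 1 + 196 = 197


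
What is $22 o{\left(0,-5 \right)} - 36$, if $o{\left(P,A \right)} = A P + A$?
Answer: $-146$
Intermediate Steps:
$o{\left(P,A \right)} = A + A P$
$22 o{\left(0,-5 \right)} - 36 = 22 \left(- 5 \left(1 + 0\right)\right) - 36 = 22 \left(\left(-5\right) 1\right) - 36 = 22 \left(-5\right) - 36 = -110 - 36 = -146$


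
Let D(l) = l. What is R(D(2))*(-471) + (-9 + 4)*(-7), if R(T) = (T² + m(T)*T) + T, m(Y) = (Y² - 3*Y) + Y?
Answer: -2791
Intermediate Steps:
m(Y) = Y² - 2*Y
R(T) = T + T² + T²*(-2 + T) (R(T) = (T² + (T*(-2 + T))*T) + T = (T² + T²*(-2 + T)) + T = T + T² + T²*(-2 + T))
R(D(2))*(-471) + (-9 + 4)*(-7) = (2*(1 + 2² - 1*2))*(-471) + (-9 + 4)*(-7) = (2*(1 + 4 - 2))*(-471) - 5*(-7) = (2*3)*(-471) + 35 = 6*(-471) + 35 = -2826 + 35 = -2791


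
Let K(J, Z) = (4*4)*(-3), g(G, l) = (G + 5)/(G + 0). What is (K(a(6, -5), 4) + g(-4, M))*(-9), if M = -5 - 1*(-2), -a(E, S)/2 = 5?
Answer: 1737/4 ≈ 434.25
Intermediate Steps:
a(E, S) = -10 (a(E, S) = -2*5 = -10)
M = -3 (M = -5 + 2 = -3)
g(G, l) = (5 + G)/G
K(J, Z) = -48 (K(J, Z) = 16*(-3) = -48)
(K(a(6, -5), 4) + g(-4, M))*(-9) = (-48 + (5 - 4)/(-4))*(-9) = (-48 - ¼*1)*(-9) = (-48 - ¼)*(-9) = -193/4*(-9) = 1737/4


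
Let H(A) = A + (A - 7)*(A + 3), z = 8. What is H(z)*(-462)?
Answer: -8778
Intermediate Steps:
H(A) = A + (-7 + A)*(3 + A)
H(z)*(-462) = (-21 + 8² - 3*8)*(-462) = (-21 + 64 - 24)*(-462) = 19*(-462) = -8778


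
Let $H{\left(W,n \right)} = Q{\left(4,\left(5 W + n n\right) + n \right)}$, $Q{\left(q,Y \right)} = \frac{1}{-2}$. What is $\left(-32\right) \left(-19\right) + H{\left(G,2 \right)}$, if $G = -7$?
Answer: $\frac{1215}{2} \approx 607.5$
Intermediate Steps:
$Q{\left(q,Y \right)} = - \frac{1}{2}$
$H{\left(W,n \right)} = - \frac{1}{2}$
$\left(-32\right) \left(-19\right) + H{\left(G,2 \right)} = \left(-32\right) \left(-19\right) - \frac{1}{2} = 608 - \frac{1}{2} = \frac{1215}{2}$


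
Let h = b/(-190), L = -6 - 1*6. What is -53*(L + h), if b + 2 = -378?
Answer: 530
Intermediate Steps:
b = -380 (b = -2 - 378 = -380)
L = -12 (L = -6 - 6 = -12)
h = 2 (h = -380/(-190) = -380*(-1/190) = 2)
-53*(L + h) = -53*(-12 + 2) = -53*(-10) = 530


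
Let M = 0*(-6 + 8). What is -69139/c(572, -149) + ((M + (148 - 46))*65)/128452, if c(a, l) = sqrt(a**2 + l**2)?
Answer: 195/3778 - 69139*sqrt(349385)/349385 ≈ -116.92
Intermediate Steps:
M = 0 (M = 0*2 = 0)
-69139/c(572, -149) + ((M + (148 - 46))*65)/128452 = -69139/sqrt(572**2 + (-149)**2) + ((0 + (148 - 46))*65)/128452 = -69139/sqrt(327184 + 22201) + ((0 + 102)*65)*(1/128452) = -69139*sqrt(349385)/349385 + (102*65)*(1/128452) = -69139*sqrt(349385)/349385 + 6630*(1/128452) = -69139*sqrt(349385)/349385 + 195/3778 = 195/3778 - 69139*sqrt(349385)/349385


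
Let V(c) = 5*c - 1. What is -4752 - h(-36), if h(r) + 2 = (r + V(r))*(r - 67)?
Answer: -27101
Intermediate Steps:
V(c) = -1 + 5*c
h(r) = -2 + (-1 + 6*r)*(-67 + r) (h(r) = -2 + (r + (-1 + 5*r))*(r - 67) = -2 + (-1 + 6*r)*(-67 + r))
-4752 - h(-36) = -4752 - (65 - 403*(-36) + 6*(-36)²) = -4752 - (65 + 14508 + 6*1296) = -4752 - (65 + 14508 + 7776) = -4752 - 1*22349 = -4752 - 22349 = -27101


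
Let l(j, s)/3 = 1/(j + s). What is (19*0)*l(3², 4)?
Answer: 0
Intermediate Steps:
l(j, s) = 3/(j + s)
(19*0)*l(3², 4) = (19*0)*(3/(3² + 4)) = 0*(3/(9 + 4)) = 0*(3/13) = 0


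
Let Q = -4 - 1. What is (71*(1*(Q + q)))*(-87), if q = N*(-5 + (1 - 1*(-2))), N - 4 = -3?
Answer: 43239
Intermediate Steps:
N = 1 (N = 4 - 3 = 1)
Q = -5
q = -2 (q = 1*(-5 + (1 - 1*(-2))) = 1*(-5 + (1 + 2)) = 1*(-5 + 3) = 1*(-2) = -2)
(71*(1*(Q + q)))*(-87) = (71*(1*(-5 - 2)))*(-87) = (71*(1*(-7)))*(-87) = (71*(-7))*(-87) = -497*(-87) = 43239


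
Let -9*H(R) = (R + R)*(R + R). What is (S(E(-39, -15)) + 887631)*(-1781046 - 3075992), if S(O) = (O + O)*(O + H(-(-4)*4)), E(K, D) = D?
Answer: -12990065561354/3 ≈ -4.3300e+12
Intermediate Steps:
H(R) = -4*R²/9 (H(R) = -(R + R)*(R + R)/9 = -2*R*2*R/9 = -4*R²/9)
S(O) = 2*O*(-1024/9 + O) (S(O) = (O + O)*(O - 4*(-(-4)*4)²/9) = (2*O)*(O - 4*(-4*(-4))²/9) = (2*O)*(O - 4/9*16²) = (2*O)*(O - 4/9*256) = (2*O)*(O - 1024/9) = (2*O)*(-1024/9 + O) = 2*O*(-1024/9 + O))
(S(E(-39, -15)) + 887631)*(-1781046 - 3075992) = ((2/9)*(-15)*(-1024 + 9*(-15)) + 887631)*(-1781046 - 3075992) = ((2/9)*(-15)*(-1024 - 135) + 887631)*(-4857038) = ((2/9)*(-15)*(-1159) + 887631)*(-4857038) = (11590/3 + 887631)*(-4857038) = (2674483/3)*(-4857038) = -12990065561354/3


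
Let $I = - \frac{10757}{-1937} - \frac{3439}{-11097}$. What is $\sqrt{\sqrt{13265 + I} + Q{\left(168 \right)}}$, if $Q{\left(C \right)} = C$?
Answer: $\frac{\sqrt{106476107715432 + 265369 \sqrt{75698028970582733}}}{796107} \approx 16.829$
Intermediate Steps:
$I = \frac{126031772}{21494889}$ ($I = \left(-10757\right) \left(- \frac{1}{1937}\right) - - \frac{3439}{11097} = \frac{10757}{1937} + \frac{3439}{11097} = \frac{126031772}{21494889} \approx 5.8633$)
$\sqrt{\sqrt{13265 + I} + Q{\left(168 \right)}} = \sqrt{\sqrt{13265 + \frac{126031772}{21494889}} + 168} = \sqrt{\sqrt{\frac{285255734357}{21494889}} + 168} = \sqrt{\frac{\sqrt{75698028970582733}}{2388321} + 168} = \sqrt{168 + \frac{\sqrt{75698028970582733}}{2388321}}$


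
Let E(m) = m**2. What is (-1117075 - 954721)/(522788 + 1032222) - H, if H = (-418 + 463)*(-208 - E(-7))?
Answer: 8990809427/777505 ≈ 11564.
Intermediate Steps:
H = -11565 (H = (-418 + 463)*(-208 - 1*(-7)**2) = 45*(-208 - 1*49) = 45*(-208 - 49) = 45*(-257) = -11565)
(-1117075 - 954721)/(522788 + 1032222) - H = (-1117075 - 954721)/(522788 + 1032222) - 1*(-11565) = -2071796/1555010 + 11565 = -2071796*1/1555010 + 11565 = -1035898/777505 + 11565 = 8990809427/777505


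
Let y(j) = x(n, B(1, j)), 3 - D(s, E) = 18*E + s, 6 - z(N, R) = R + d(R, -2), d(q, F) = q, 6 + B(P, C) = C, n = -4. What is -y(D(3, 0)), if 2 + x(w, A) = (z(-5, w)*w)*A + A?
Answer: -328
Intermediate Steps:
B(P, C) = -6 + C
z(N, R) = 6 - 2*R (z(N, R) = 6 - (R + R) = 6 - 2*R)
x(w, A) = -2 + A + A*w*(6 - 2*w) (x(w, A) = -2 + (((6 - 2*w)*w)*A + A) = -2 + ((w*(6 - 2*w))*A + A) = -2 + (A*w*(6 - 2*w) + A) = -2 + (A + A*w*(6 - 2*w)) = -2 + A + A*w*(6 - 2*w))
D(s, E) = 3 - s - 18*E (D(s, E) = 3 - (18*E + s) = 3 - (s + 18*E) = 3 + (-s - 18*E) = 3 - s - 18*E)
y(j) = 328 - 55*j (y(j) = -2 + (-6 + j) - 2*(-6 + j)*(-4)*(-3 - 4) = -2 + (-6 + j) - 2*(-6 + j)*(-4)*(-7) = -2 + (-6 + j) + (336 - 56*j) = 328 - 55*j)
-y(D(3, 0)) = -(328 - 55*(3 - 1*3 - 18*0)) = -(328 - 55*(3 - 3 + 0)) = -(328 - 55*0) = -(328 + 0) = -1*328 = -328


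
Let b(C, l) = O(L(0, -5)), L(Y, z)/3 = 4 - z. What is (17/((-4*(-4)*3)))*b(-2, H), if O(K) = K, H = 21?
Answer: 153/16 ≈ 9.5625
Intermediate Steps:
L(Y, z) = 12 - 3*z (L(Y, z) = 3*(4 - z) = 12 - 3*z)
b(C, l) = 27 (b(C, l) = 12 - 3*(-5) = 12 + 15 = 27)
(17/((-4*(-4)*3)))*b(-2, H) = (17/((-4*(-4)*3)))*27 = (17/((16*3)))*27 = (17/48)*27 = 153/16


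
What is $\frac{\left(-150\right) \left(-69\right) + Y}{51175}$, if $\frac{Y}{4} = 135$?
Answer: $\frac{2178}{10235} \approx 0.2128$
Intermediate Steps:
$Y = 540$ ($Y = 4 \cdot 135 = 540$)
$\frac{\left(-150\right) \left(-69\right) + Y}{51175} = \frac{\left(-150\right) \left(-69\right) + 540}{51175} = \left(10350 + 540\right) \frac{1}{51175} = 10890 \cdot \frac{1}{51175} = \frac{2178}{10235}$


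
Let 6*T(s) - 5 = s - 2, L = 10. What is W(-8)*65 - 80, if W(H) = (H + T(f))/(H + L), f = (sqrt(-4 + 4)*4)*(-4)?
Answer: -1295/4 ≈ -323.75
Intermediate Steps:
f = 0 (f = (sqrt(0)*4)*(-4) = (0*4)*(-4) = 0*(-4) = 0)
T(s) = 1/2 + s/6 (T(s) = 5/6 + (s - 2)/6 = 5/6 + (-2 + s)/6 = 5/6 + (-1/3 + s/6) = 1/2 + s/6)
W(H) = (1/2 + H)/(10 + H) (W(H) = (H + (1/2 + (1/6)*0))/(H + 10) = (H + (1/2 + 0))/(10 + H) = (H + 1/2)/(10 + H) = (1/2 + H)/(10 + H))
W(-8)*65 - 80 = ((1/2 - 8)/(10 - 8))*65 - 80 = (-15/2/2)*65 - 80 = ((1/2)*(-15/2))*65 - 80 = -15/4*65 - 80 = -975/4 - 80 = -1295/4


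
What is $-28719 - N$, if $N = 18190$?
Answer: $-46909$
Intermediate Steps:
$-28719 - N = -28719 - 18190 = -46909$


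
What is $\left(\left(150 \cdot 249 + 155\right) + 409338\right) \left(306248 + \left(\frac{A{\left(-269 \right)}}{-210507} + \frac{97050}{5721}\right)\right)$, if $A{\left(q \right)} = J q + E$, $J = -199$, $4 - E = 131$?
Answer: $\frac{54937532753470343882}{401436849} \approx 1.3685 \cdot 10^{11}$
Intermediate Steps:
$E = -127$ ($E = 4 - 131 = -127$)
$A{\left(q \right)} = -127 - 199 q$ ($A{\left(q \right)} = - 199 q - 127 = -127 - 199 q$)
$\left(\left(150 \cdot 249 + 155\right) + 409338\right) \left(306248 + \left(\frac{A{\left(-269 \right)}}{-210507} + \frac{97050}{5721}\right)\right) = \left(\left(150 \cdot 249 + 155\right) + 409338\right) \left(306248 + \left(\frac{-127 - -53531}{-210507} + \frac{97050}{5721}\right)\right) = \left(\left(37350 + 155\right) + 409338\right) \left(306248 + \left(\left(-127 + 53531\right) \left(- \frac{1}{210507}\right) + 97050 \cdot \frac{1}{5721}\right)\right) = \left(37505 + 409338\right) \left(306248 + \left(53404 \left(- \frac{1}{210507}\right) + \frac{32350}{1907}\right)\right) = 446843 \left(306248 + \left(- \frac{53404}{210507} + \frac{32350}{1907}\right)\right) = 446843 \left(306248 + \frac{6708060022}{401436849}\right) = 446843 \cdot \frac{122945940192574}{401436849} = \frac{54937532753470343882}{401436849}$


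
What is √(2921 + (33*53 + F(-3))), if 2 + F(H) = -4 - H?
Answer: √4667 ≈ 68.315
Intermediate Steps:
F(H) = -6 - H (F(H) = -2 + (-4 - H) = -6 - H)
√(2921 + (33*53 + F(-3))) = √(2921 + (33*53 + (-6 - 1*(-3)))) = √(2921 + (1749 + (-6 + 3))) = √(2921 + (1749 - 3)) = √(2921 + 1746) = √4667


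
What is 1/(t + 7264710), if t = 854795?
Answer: 1/8119505 ≈ 1.2316e-7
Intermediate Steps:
1/(t + 7264710) = 1/(854795 + 7264710) = 1/8119505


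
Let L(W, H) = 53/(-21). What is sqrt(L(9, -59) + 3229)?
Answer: 2*sqrt(355719)/21 ≈ 56.802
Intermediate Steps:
L(W, H) = -53/21 (L(W, H) = 53*(-1/21) = -53/21)
sqrt(L(9, -59) + 3229) = sqrt(-53/21 + 3229) = sqrt(67756/21) = 2*sqrt(355719)/21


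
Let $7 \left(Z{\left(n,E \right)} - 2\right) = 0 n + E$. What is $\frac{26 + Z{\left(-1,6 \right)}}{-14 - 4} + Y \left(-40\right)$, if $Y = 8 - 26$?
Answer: $\frac{45259}{63} \approx 718.4$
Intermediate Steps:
$Z{\left(n,E \right)} = 2 + \frac{E}{7}$ ($Z{\left(n,E \right)} = 2 + \frac{0 n + E}{7} = 2 + \frac{0 + E}{7} = 2 + \frac{E}{7}$)
$Y = -18$ ($Y = 8 - 26 = -18$)
$\frac{26 + Z{\left(-1,6 \right)}}{-14 - 4} + Y \left(-40\right) = \frac{26 + \left(2 + \frac{1}{7} \cdot 6\right)}{-14 - 4} - -720 = \frac{26 + \left(2 + \frac{6}{7}\right)}{-18} + 720 = \left(26 + \frac{20}{7}\right) \left(- \frac{1}{18}\right) + 720 = \frac{202}{7} \left(- \frac{1}{18}\right) + 720 = - \frac{101}{63} + 720 = \frac{45259}{63}$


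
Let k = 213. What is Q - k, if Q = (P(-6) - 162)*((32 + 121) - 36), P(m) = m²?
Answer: -14955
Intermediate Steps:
Q = -14742 (Q = ((-6)² - 162)*((32 + 121) - 36) = (36 - 162)*(153 - 36) = -126*117 = -14742)
Q - k = -14742 - 1*213 = -14742 - 213 = -14955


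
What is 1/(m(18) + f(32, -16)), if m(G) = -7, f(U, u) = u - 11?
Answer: -1/34 ≈ -0.029412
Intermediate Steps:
f(U, u) = -11 + u
1/(m(18) + f(32, -16)) = 1/(-7 + (-11 - 16)) = 1/(-7 - 27) = 1/(-34) = -1/34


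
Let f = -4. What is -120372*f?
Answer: 481488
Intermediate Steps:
-120372*f = -120372*(-4) = 481488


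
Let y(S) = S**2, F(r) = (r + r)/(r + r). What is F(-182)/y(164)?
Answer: 1/26896 ≈ 3.7180e-5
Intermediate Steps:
F(r) = 1 (F(r) = (2*r)/((2*r)) = (2*r)*(1/(2*r)) = 1)
F(-182)/y(164) = 1/164**2 = 1/26896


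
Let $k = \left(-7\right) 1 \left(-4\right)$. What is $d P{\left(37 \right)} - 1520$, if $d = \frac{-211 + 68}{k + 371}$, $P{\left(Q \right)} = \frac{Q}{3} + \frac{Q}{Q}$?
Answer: $- \frac{1825160}{1197} \approx -1524.8$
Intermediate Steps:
$k = 28$ ($k = \left(-7\right) \left(-4\right) = 28$)
$P{\left(Q \right)} = 1 + \frac{Q}{3}$ ($P{\left(Q \right)} = Q \frac{1}{3} + 1 = \frac{Q}{3} + 1 = 1 + \frac{Q}{3}$)
$d = - \frac{143}{399}$ ($d = \frac{-211 + 68}{28 + 371} = - \frac{143}{399} \approx -0.3584$)
$d P{\left(37 \right)} - 1520 = - \frac{143 \left(1 + \frac{1}{3} \cdot 37\right)}{399} - 1520 = - \frac{143 \left(1 + \frac{37}{3}\right)}{399} - 1520 = \left(- \frac{143}{399}\right) \frac{40}{3} - 1520 = - \frac{5720}{1197} - 1520 = - \frac{1825160}{1197}$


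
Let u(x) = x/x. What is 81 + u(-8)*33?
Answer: 114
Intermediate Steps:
u(x) = 1
81 + u(-8)*33 = 81 + 1*33 = 81 + 33 = 114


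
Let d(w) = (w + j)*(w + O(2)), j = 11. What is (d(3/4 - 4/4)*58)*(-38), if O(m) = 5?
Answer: -450167/4 ≈ -1.1254e+5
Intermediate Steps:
d(w) = (5 + w)*(11 + w) (d(w) = (w + 11)*(w + 5) = (11 + w)*(5 + w) = (5 + w)*(11 + w))
(d(3/4 - 4/4)*58)*(-38) = ((55 + (3/4 - 4/4)² + 16*(3/4 - 4/4))*58)*(-38) = ((55 + (3*(¼) - 4*¼)² + 16*(3*(¼) - 4*¼))*58)*(-38) = ((55 + (¾ - 1)² + 16*(¾ - 1))*58)*(-38) = ((55 + (-¼)² + 16*(-¼))*58)*(-38) = ((55 + 1/16 - 4)*58)*(-38) = ((817/16)*58)*(-38) = (23693/8)*(-38) = -450167/4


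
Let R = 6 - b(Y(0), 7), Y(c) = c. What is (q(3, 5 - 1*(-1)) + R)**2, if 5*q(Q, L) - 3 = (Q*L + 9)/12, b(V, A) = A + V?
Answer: 1/400 ≈ 0.0025000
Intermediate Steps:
q(Q, L) = 3/4 + L*Q/60 (q(Q, L) = 3/5 + ((Q*L + 9)/12)/5 = 3/5 + ((L*Q + 9)*(1/12))/5 = 3/5 + ((9 + L*Q)*(1/12))/5 = 3/5 + (3/4 + L*Q/12)/5 = 3/5 + (3/20 + L*Q/60) = 3/4 + L*Q/60)
R = -1 (R = 6 - (7 + 0) = 6 - 1*7 = 6 - 7 = -1)
(q(3, 5 - 1*(-1)) + R)**2 = ((3/4 + (1/60)*(5 - 1*(-1))*3) - 1)**2 = ((3/4 + (1/60)*(5 + 1)*3) - 1)**2 = ((3/4 + (1/60)*6*3) - 1)**2 = ((3/4 + 3/10) - 1)**2 = (21/20 - 1)**2 = (1/20)**2 = 1/400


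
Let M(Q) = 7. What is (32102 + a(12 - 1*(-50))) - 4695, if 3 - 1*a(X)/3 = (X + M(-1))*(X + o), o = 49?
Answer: 4439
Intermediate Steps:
a(X) = 9 - 3*(7 + X)*(49 + X) (a(X) = 9 - 3*(X + 7)*(X + 49) = 9 - 3*(7 + X)*(49 + X))
(32102 + a(12 - 1*(-50))) - 4695 = (32102 + (-1020 - 168*(12 - 1*(-50)) - 3*(12 - 1*(-50))**2)) - 4695 = (32102 + (-1020 - 168*(12 + 50) - 3*(12 + 50)**2)) - 4695 = (32102 + (-1020 - 168*62 - 3*62**2)) - 4695 = (32102 + (-1020 - 10416 - 3*3844)) - 4695 = (32102 + (-1020 - 10416 - 11532)) - 4695 = (32102 - 22968) - 4695 = 9134 - 4695 = 4439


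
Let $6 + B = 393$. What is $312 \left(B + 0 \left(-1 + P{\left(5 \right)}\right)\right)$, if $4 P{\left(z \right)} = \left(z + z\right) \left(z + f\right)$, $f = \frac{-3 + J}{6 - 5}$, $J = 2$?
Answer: $120744$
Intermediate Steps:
$B = 387$ ($B = -6 + 393 = 387$)
$f = -1$ ($f = \frac{-3 + 2}{6 - 5} = - 1^{-1} = \left(-1\right) 1 = -1$)
$P{\left(z \right)} = \frac{z \left(-1 + z\right)}{2}$ ($P{\left(z \right)} = \frac{\left(z + z\right) \left(z - 1\right)}{4} = \frac{2 z \left(-1 + z\right)}{4} = \frac{z \left(-1 + z\right)}{2}$)
$312 \left(B + 0 \left(-1 + P{\left(5 \right)}\right)\right) = 312 \left(387 + 0 \left(-1 + \frac{1}{2} \cdot 5 \left(-1 + 5\right)\right)\right) = 312 \left(387 + 0 \left(-1 + \frac{1}{2} \cdot 5 \cdot 4\right)\right) = 312 \left(387 + 0 \left(-1 + 10\right)\right) = 312 \left(387 + 0 \cdot 9\right) = 312 \left(387 + 0\right) = 312 \cdot 387 = 120744$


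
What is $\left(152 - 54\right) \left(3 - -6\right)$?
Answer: $882$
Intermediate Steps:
$\left(152 - 54\right) \left(3 - -6\right) = 98 \left(3 + 6\right) = 98 \cdot 9 = 882$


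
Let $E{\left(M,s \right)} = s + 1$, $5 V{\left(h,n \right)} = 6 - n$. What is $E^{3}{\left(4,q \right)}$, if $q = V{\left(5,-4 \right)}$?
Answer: $27$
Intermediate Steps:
$V{\left(h,n \right)} = \frac{6}{5} - \frac{n}{5}$ ($V{\left(h,n \right)} = \frac{6 - n}{5} = \frac{6}{5} - \frac{n}{5}$)
$q = 2$ ($q = \frac{6}{5} - - \frac{4}{5} = \frac{6}{5} + \frac{4}{5} = 2$)
$E{\left(M,s \right)} = 1 + s$
$E^{3}{\left(4,q \right)} = \left(1 + 2\right)^{3} = 3^{3} = 27$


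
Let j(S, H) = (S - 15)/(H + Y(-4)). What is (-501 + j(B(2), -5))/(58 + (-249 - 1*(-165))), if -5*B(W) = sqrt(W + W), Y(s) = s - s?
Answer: 6224/325 ≈ 19.151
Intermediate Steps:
Y(s) = 0
B(W) = -sqrt(2)*sqrt(W)/5 (B(W) = -sqrt(W + W)/5 = -sqrt(2)*sqrt(W)/5)
j(S, H) = (-15 + S)/H (j(S, H) = (S - 15)/(H + 0) = (-15 + S)/H)
(-501 + j(B(2), -5))/(58 + (-249 - 1*(-165))) = (-501 + (-15 - sqrt(2)*sqrt(2)/5)/(-5))/(58 + (-249 - 1*(-165))) = (-501 - (-15 - 2/5)/5)/(58 + (-249 + 165)) = (-501 - 1/5*(-77/5))/(58 - 84) = (-501 + 77/25)/(-26) = -12448/25*(-1/26) = 6224/325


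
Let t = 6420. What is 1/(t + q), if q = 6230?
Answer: 1/12650 ≈ 7.9051e-5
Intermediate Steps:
1/(t + q) = 1/(6420 + 6230) = 1/12650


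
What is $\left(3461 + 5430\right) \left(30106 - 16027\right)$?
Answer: $125176389$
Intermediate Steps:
$\left(3461 + 5430\right) \left(30106 - 16027\right) = 8891 \cdot 14079 = 125176389$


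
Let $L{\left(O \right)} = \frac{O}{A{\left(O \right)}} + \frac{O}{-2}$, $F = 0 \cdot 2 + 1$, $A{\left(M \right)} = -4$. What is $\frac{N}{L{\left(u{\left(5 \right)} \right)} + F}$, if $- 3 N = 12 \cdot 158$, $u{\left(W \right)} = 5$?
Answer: $\frac{2528}{11} \approx 229.82$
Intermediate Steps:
$F = 1$ ($F = 0 + 1 = 1$)
$L{\left(O \right)} = - \frac{3 O}{4}$ ($L{\left(O \right)} = \frac{O}{-4} + \frac{O}{-2} = O \left(- \frac{1}{4}\right) + O \left(- \frac{1}{2}\right) = - \frac{O}{4} - \frac{O}{2} = - \frac{3 O}{4}$)
$N = -632$ ($N = - \frac{12 \cdot 158}{3} = \left(- \frac{1}{3}\right) 1896 = -632$)
$\frac{N}{L{\left(u{\left(5 \right)} \right)} + F} = - \frac{632}{\left(- \frac{3}{4}\right) 5 + 1} = - \frac{632}{- \frac{15}{4} + 1} = - \frac{632}{- \frac{11}{4}} = \left(-632\right) \left(- \frac{4}{11}\right) = \frac{2528}{11}$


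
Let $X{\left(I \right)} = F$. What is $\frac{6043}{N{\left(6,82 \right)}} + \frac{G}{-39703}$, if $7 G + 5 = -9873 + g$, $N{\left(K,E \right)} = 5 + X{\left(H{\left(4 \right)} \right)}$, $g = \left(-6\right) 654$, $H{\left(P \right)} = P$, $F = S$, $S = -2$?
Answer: $\frac{1679518009}{833763} \approx 2014.4$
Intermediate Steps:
$F = -2$
$X{\left(I \right)} = -2$
$g = -3924$
$N{\left(K,E \right)} = 3$ ($N{\left(K,E \right)} = 5 - 2 = 3$)
$G = - \frac{13802}{7}$ ($G = - \frac{5}{7} + \frac{-9873 - 3924}{7} = - \frac{5}{7} + \frac{1}{7} \left(-13797\right) = - \frac{5}{7} - 1971 = - \frac{13802}{7} \approx -1971.7$)
$\frac{6043}{N{\left(6,82 \right)}} + \frac{G}{-39703} = \frac{6043}{3} - \frac{13802}{7 \left(-39703\right)} = 6043 \cdot \frac{1}{3} - - \frac{13802}{277921} = \frac{6043}{3} + \frac{13802}{277921} = \frac{1679518009}{833763}$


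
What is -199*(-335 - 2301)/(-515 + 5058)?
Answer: 524564/4543 ≈ 115.47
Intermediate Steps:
-199*(-335 - 2301)/(-515 + 5058) = -(-524564)/4543 = -199*(-2636/4543) = 524564/4543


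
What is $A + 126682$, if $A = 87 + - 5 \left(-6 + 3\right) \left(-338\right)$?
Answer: $121699$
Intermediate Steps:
$A = -4983$ ($A = 87 + \left(-5\right) \left(-3\right) \left(-338\right) = 87 + 15 \left(-338\right) = 87 - 5070 = -4983$)
$A + 126682 = -4983 + 126682 = 121699$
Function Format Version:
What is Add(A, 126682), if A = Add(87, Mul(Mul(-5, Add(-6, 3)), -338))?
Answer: 121699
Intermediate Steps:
A = -4983 (A = Add(87, Mul(Mul(-5, -3), -338)) = Add(87, Mul(15, -338)) = Add(87, -5070) = -4983)
Add(A, 126682) = Add(-4983, 126682) = 121699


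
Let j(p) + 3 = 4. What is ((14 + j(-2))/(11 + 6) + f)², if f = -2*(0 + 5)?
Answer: 24025/289 ≈ 83.131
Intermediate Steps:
j(p) = 1 (j(p) = -3 + 4 = 1)
f = -10 (f = -2*5 = -10)
((14 + j(-2))/(11 + 6) + f)² = ((14 + 1)/(11 + 6) - 10)² = (15/17 - 10)² = (-155/17)² = 24025/289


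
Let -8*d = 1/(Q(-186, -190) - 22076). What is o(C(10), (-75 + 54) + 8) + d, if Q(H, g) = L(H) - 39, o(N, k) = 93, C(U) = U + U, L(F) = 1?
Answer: 16452817/176912 ≈ 93.000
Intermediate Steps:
C(U) = 2*U
Q(H, g) = -38 (Q(H, g) = 1 - 39 = -38)
d = 1/176912 (d = -1/(8*(-38 - 22076)) = -1/8/(-22114) = -1/8*(-1/22114) = 1/176912 ≈ 5.6525e-6)
o(C(10), (-75 + 54) + 8) + d = 93 + 1/176912 = 16452817/176912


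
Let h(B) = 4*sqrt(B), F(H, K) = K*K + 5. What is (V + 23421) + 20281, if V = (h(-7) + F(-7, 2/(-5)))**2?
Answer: 27260391/625 + 1032*I*sqrt(7)/25 ≈ 43617.0 + 109.22*I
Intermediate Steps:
F(H, K) = 5 + K**2 (F(H, K) = K**2 + 5 = 5 + K**2)
V = (129/25 + 4*I*sqrt(7))**2 (V = (4*sqrt(-7) + (5 + (2/(-5))**2))**2 = (4*(I*sqrt(7)) + (5 + (2*(-1/5))**2))**2 = (4*I*sqrt(7) + (5 + (-2/5)**2))**2 = (4*I*sqrt(7) + (5 + 4/25))**2 = (4*I*sqrt(7) + 129/25)**2 = (129/25 + 4*I*sqrt(7))**2 ≈ -85.374 + 109.22*I)
(V + 23421) + 20281 = ((-53359/625 + 1032*I*sqrt(7)/25) + 23421) + 20281 = (14584766/625 + 1032*I*sqrt(7)/25) + 20281 = 27260391/625 + 1032*I*sqrt(7)/25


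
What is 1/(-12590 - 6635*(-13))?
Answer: 1/73665 ≈ 1.3575e-5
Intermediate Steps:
1/(-12590 - 6635*(-13)) = 1/(-12590 + 86255) = 1/73665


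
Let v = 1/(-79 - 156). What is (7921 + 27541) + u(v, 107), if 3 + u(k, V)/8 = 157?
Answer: 36694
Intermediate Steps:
v = -1/235 (v = 1/(-235) = -1/235 ≈ -0.0042553)
u(k, V) = 1232 (u(k, V) = -24 + 8*157 = -24 + 1256 = 1232)
(7921 + 27541) + u(v, 107) = (7921 + 27541) + 1232 = 35462 + 1232 = 36694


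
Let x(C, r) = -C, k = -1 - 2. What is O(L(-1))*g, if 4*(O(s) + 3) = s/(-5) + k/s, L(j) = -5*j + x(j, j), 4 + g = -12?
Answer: 274/5 ≈ 54.800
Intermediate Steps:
g = -16 (g = -4 - 12 = -16)
k = -3
L(j) = -6*j (L(j) = -5*j - j = -6*j)
O(s) = -3 - 3/(4*s) - s/20 (O(s) = -3 + (s/(-5) - 3/s)/4 = -3 + (s*(-⅕) - 3/s)/4 = -3 + (-s/5 - 3/s)/4 = -3 + (-3/s - s/5)/4 = -3 + (-3/(4*s) - s/20) = -3 - 3/(4*s) - s/20)
O(L(-1))*g = ((-15 + (-6*(-1))*(-60 - (-6)*(-1)))/(20*((-6*(-1)))))*(-16) = ((1/20)*(-15 + 6*(-60 - 1*6))/6)*(-16) = ((1/20)*(⅙)*(-15 + 6*(-60 - 6)))*(-16) = ((1/20)*(⅙)*(-15 + 6*(-66)))*(-16) = ((1/20)*(⅙)*(-15 - 396))*(-16) = ((1/20)*(⅙)*(-411))*(-16) = -137/40*(-16) = 274/5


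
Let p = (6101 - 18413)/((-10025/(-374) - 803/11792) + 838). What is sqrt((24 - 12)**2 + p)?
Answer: 12*sqrt(27078592714708129)/173348581 ≈ 11.391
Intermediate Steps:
p = -2468112768/173348581 (p = -12312/((-10025*(-1/374) - 803*1/11792) + 838) = -12312/((10025/374 - 73/1072) + 838) = -12312/(5359749/200464 + 838) = -12312/173348581/200464 = -12312*200464/173348581 = -2468112768/173348581 ≈ -14.238)
sqrt((24 - 12)**2 + p) = sqrt((24 - 12)**2 - 2468112768/173348581) = sqrt(12**2 - 2468112768/173348581) = sqrt(144 - 2468112768/173348581) = sqrt(22494082896/173348581) = 12*sqrt(27078592714708129)/173348581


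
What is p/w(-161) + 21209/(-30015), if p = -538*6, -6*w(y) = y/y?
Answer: 581309311/30015 ≈ 19367.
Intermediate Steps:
w(y) = -⅙ (w(y) = -y/(6*y) = -⅙*1 = -⅙)
p = -3228
p/w(-161) + 21209/(-30015) = -3228/(-⅙) + 21209/(-30015) = -3228*(-6) + 21209*(-1/30015) = 19368 - 21209/30015 = 581309311/30015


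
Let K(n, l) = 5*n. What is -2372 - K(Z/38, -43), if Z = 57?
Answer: -4759/2 ≈ -2379.5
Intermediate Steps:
-2372 - K(Z/38, -43) = -2372 - 5*57/38 = -2372 - 5*57*(1/38) = -2372 - 5*3/2 = -2372 - 1*15/2 = -2372 - 15/2 = -4759/2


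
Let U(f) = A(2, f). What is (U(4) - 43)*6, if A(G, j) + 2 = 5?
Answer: -240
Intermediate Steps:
A(G, j) = 3 (A(G, j) = -2 + 5 = 3)
U(f) = 3
(U(4) - 43)*6 = (3 - 43)*6 = -40*6 = -240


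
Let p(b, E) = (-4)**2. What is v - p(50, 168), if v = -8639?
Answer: -8655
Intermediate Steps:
p(b, E) = 16
v - p(50, 168) = -8639 - 1*16 = -8639 - 16 = -8655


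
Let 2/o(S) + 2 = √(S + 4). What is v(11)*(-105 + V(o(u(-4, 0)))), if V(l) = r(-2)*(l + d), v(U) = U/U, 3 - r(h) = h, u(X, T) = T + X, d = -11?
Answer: -165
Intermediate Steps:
r(h) = 3 - h
o(S) = 2/(-2 + √(4 + S)) (o(S) = 2/(-2 + √(S + 4)) = 2/(-2 + √(4 + S)))
v(U) = 1
V(l) = -55 + 5*l (V(l) = (3 - 1*(-2))*(l - 11) = (3 + 2)*(-11 + l) = 5*(-11 + l) = -55 + 5*l)
v(11)*(-105 + V(o(u(-4, 0)))) = 1*(-105 + (-55 + 5*(2/(-2 + √(4 + (0 - 4)))))) = 1*(-105 + (-55 + 5*(2/(-2 + √(4 - 4))))) = 1*(-105 + (-55 + 5*(2/(-2 + √0)))) = 1*(-105 + (-55 + 5*(2/(-2 + 0)))) = 1*(-105 + (-55 + 5*(2/(-2)))) = 1*(-105 + (-55 + 5*(2*(-½)))) = 1*(-105 + (-55 + 5*(-1))) = 1*(-105 + (-55 - 5)) = 1*(-105 - 60) = 1*(-165) = -165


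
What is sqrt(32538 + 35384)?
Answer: sqrt(67922) ≈ 260.62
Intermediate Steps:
sqrt(32538 + 35384) = sqrt(67922)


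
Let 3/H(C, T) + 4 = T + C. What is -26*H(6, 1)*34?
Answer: -884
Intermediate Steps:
H(C, T) = 3/(-4 + C + T) (H(C, T) = 3/(-4 + (T + C)) = 3/(-4 + (C + T)) = 3/(-4 + C + T))
-26*H(6, 1)*34 = -78/(-4 + 6 + 1)*34 = -78/3*34 = -26*1*34 = -26*34 = -884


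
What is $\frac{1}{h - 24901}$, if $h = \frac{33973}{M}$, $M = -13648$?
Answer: $- \frac{13648}{339882821} \approx -4.0155 \cdot 10^{-5}$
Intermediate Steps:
$h = - \frac{33973}{13648}$ ($h = \frac{33973}{-13648} = 33973 \left(- \frac{1}{13648}\right) = - \frac{33973}{13648} \approx -2.4892$)
$\frac{1}{h - 24901} = \frac{1}{- \frac{33973}{13648} - 24901} = \frac{1}{- \frac{339882821}{13648}} = - \frac{13648}{339882821}$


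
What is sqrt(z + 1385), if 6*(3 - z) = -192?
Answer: 2*sqrt(355) ≈ 37.683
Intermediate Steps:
z = 35 (z = 3 - 1/6*(-192) = 3 + 32 = 35)
sqrt(z + 1385) = sqrt(35 + 1385) = sqrt(1420) = 2*sqrt(355)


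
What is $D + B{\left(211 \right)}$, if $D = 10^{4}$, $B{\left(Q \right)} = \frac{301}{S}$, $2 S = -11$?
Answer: $\frac{109398}{11} \approx 9945.3$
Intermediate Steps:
$S = - \frac{11}{2}$ ($S = \frac{1}{2} \left(-11\right) = - \frac{11}{2} \approx -5.5$)
$B{\left(Q \right)} = - \frac{602}{11}$ ($B{\left(Q \right)} = \frac{301}{- \frac{11}{2}} = 301 \left(- \frac{2}{11}\right) = - \frac{602}{11}$)
$D = 10000$
$D + B{\left(211 \right)} = 10000 - \frac{602}{11} = \frac{109398}{11}$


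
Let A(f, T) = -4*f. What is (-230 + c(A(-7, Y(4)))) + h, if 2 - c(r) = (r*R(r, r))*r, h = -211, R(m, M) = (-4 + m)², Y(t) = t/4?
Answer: -452023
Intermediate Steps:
Y(t) = t/4 (Y(t) = t*(¼) = t/4)
c(r) = 2 - r²*(-4 + r)² (c(r) = 2 - r*(-4 + r)²*r = 2 - r²*(-4 + r)²)
(-230 + c(A(-7, Y(4)))) + h = (-230 + (2 - (-4*(-7))²*(-4 - 4*(-7))²)) - 211 = (-230 + (2 - 1*28²*(-4 + 28)²)) - 211 = (-230 + (2 - 1*784*24²)) - 211 = (-230 + (2 - 1*784*576)) - 211 = (-230 + (2 - 451584)) - 211 = (-230 - 451582) - 211 = -451812 - 211 = -452023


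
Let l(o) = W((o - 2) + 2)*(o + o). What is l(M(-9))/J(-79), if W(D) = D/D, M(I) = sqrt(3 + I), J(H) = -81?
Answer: -2*I*sqrt(6)/81 ≈ -0.060481*I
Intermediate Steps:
W(D) = 1
l(o) = 2*o (l(o) = 1*(o + o) = 1*(2*o) = 2*o)
l(M(-9))/J(-79) = (2*sqrt(3 - 9))/(-81) = (2*sqrt(-6))*(-1/81) = (2*(I*sqrt(6)))*(-1/81) = (2*I*sqrt(6))*(-1/81) = -2*I*sqrt(6)/81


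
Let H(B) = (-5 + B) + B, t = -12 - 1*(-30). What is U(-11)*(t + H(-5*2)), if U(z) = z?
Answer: 77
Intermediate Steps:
t = 18 (t = -12 + 30 = 18)
H(B) = -5 + 2*B
U(-11)*(t + H(-5*2)) = -11*(18 + (-5 + 2*(-5*2))) = -11*(18 + (-5 + 2*(-10))) = -11*(18 + (-5 - 20)) = -11*(18 - 25) = -11*(-7) = 77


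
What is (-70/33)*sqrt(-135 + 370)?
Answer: -70*sqrt(235)/33 ≈ -32.518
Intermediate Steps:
(-70/33)*sqrt(-135 + 370) = (-70*1/33)*sqrt(235) = -70*sqrt(235)/33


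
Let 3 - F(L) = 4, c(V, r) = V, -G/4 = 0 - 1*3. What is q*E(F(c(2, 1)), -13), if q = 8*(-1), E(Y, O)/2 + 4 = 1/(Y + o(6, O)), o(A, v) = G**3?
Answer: 110512/1727 ≈ 63.991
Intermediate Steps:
G = 12 (G = -4*(0 - 1*3) = -4*(0 - 3) = -4*(-3) = 12)
o(A, v) = 1728 (o(A, v) = 12**3 = 1728)
F(L) = -1 (F(L) = 3 - 1*4 = 3 - 4 = -1)
E(Y, O) = -8 + 2/(1728 + Y) (E(Y, O) = -8 + 2/(Y + 1728) = -8 + 2/(1728 + Y))
q = -8
q*E(F(c(2, 1)), -13) = -16*(-6911 - 4*(-1))/(1728 - 1) = -16*(-6911 + 4)/1727 = -16*(-6907)/1727 = -8*(-13814/1727) = 110512/1727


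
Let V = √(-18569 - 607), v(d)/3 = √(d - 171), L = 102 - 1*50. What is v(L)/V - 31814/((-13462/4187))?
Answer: 1256653/127 + √1974/188 ≈ 9895.1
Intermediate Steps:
L = 52 (L = 102 - 50 = 52)
v(d) = 3*√(-171 + d) (v(d) = 3*√(d - 171) = 3*√(-171 + d))
V = 2*I*√4794 (V = √(-19176) = 2*I*√4794 ≈ 138.48*I)
v(L)/V - 31814/((-13462/4187)) = (3*√(-171 + 52))/((2*I*√4794)) - 31814/((-13462/4187)) = (3*√(-119))*(-I*√4794/9588) - 31814/((-13462*1/4187)) = (3*(I*√119))*(-I*√4794/9588) - 31814/(-254/79) = (3*I*√119)*(-I*√4794/9588) - 31814*(-79/254) = √1974/188 + 1256653/127 = 1256653/127 + √1974/188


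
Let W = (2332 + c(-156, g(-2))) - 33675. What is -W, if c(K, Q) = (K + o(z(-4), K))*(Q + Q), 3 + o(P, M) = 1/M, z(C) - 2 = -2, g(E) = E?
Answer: 1197572/39 ≈ 30707.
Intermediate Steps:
z(C) = 0 (z(C) = 2 - 2 = 0)
o(P, M) = -3 + 1/M
c(K, Q) = 2*Q*(-3 + K + 1/K) (c(K, Q) = (K + (-3 + 1/K))*(Q + Q) = (-3 + K + 1/K)*(2*Q) = 2*Q*(-3 + K + 1/K))
W = -1197572/39 (W = (2332 + 2*(-2)*(1 - 156*(-3 - 156))/(-156)) - 33675 = (2332 + 2*(-2)*(-1/156)*(1 - 156*(-159))) - 33675 = (2332 + 2*(-2)*(-1/156)*(1 + 24804)) - 33675 = (2332 + 2*(-2)*(-1/156)*24805) - 33675 = (2332 + 24805/39) - 33675 = 115753/39 - 33675 = -1197572/39 ≈ -30707.)
-W = -1*(-1197572/39) = 1197572/39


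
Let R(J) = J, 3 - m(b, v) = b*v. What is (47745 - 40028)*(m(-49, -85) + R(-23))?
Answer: -32295645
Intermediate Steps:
m(b, v) = 3 - b*v
(47745 - 40028)*(m(-49, -85) + R(-23)) = (47745 - 40028)*((3 - 1*(-49)*(-85)) - 23) = 7717*((3 - 4165) - 23) = 7717*(-4162 - 23) = 7717*(-4185) = -32295645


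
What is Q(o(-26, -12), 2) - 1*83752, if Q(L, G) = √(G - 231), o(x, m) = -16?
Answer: -83752 + I*√229 ≈ -83752.0 + 15.133*I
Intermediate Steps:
Q(L, G) = √(-231 + G)
Q(o(-26, -12), 2) - 1*83752 = √(-231 + 2) - 1*83752 = √(-229) - 83752 = I*√229 - 83752 = -83752 + I*√229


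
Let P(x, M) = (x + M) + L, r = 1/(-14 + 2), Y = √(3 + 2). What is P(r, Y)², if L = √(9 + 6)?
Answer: (-1 + 12*√5 + 12*√15)²/144 ≈ 36.309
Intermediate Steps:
Y = √5 ≈ 2.2361
r = -1/12 (r = 1/(-12) = -1/12 ≈ -0.083333)
L = √15 ≈ 3.8730
P(x, M) = M + x + √15 (P(x, M) = (x + M) + √15 = (M + x) + √15 = M + x + √15)
P(r, Y)² = (√5 - 1/12 + √15)² = (-1/12 + √5 + √15)²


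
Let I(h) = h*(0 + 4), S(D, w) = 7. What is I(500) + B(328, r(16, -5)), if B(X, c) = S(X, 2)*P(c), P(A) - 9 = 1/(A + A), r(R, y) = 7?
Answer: 4127/2 ≈ 2063.5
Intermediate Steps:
I(h) = 4*h (I(h) = h*4 = 4*h)
P(A) = 9 + 1/(2*A) (P(A) = 9 + 1/(A + A) = 9 + 1/(2*A))
B(X, c) = 63 + 7/(2*c) (B(X, c) = 7*(9 + 1/(2*c)) = 63 + 7/(2*c))
I(500) + B(328, r(16, -5)) = 4*500 + (63 + (7/2)/7) = 2000 + (63 + (7/2)*(⅐)) = 2000 + (63 + ½) = 2000 + 127/2 = 4127/2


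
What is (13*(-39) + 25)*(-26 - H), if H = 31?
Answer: 27474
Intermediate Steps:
(13*(-39) + 25)*(-26 - H) = (13*(-39) + 25)*(-26 - 1*31) = (-507 + 25)*(-26 - 31) = -482*(-57) = 27474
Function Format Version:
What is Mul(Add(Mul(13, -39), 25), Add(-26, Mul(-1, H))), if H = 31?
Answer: 27474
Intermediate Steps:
Mul(Add(Mul(13, -39), 25), Add(-26, Mul(-1, H))) = Mul(Add(Mul(13, -39), 25), Add(-26, Mul(-1, 31))) = Mul(Add(-507, 25), Add(-26, -31)) = Mul(-482, -57) = 27474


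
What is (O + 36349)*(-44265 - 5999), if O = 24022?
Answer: -3034487944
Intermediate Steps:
(O + 36349)*(-44265 - 5999) = (24022 + 36349)*(-44265 - 5999) = 60371*(-50264) = -3034487944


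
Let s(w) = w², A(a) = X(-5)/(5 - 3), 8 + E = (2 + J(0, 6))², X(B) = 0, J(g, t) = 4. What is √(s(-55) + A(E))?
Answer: 55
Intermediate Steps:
E = 28 (E = -8 + (2 + 4)² = -8 + 6² = -8 + 36 = 28)
A(a) = 0 (A(a) = 0/(5 - 3) = 0/2 = 0*(½) = 0)
√(s(-55) + A(E)) = √((-55)² + 0) = √(3025 + 0) = √3025 = 55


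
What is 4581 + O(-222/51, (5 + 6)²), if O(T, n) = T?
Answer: 77803/17 ≈ 4576.6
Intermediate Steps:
4581 + O(-222/51, (5 + 6)²) = 4581 - 222/51 = 4581 - 222*1/51 = 4581 - 74/17 = 77803/17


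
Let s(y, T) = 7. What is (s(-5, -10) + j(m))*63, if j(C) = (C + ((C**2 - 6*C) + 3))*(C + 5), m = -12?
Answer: -90846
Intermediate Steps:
j(C) = (5 + C)*(3 + C**2 - 5*C) (j(C) = (C + (3 + C**2 - 6*C))*(5 + C) = (3 + C**2 - 5*C)*(5 + C) = (5 + C)*(3 + C**2 - 5*C))
(s(-5, -10) + j(m))*63 = (7 + (15 + (-12)**3 - 22*(-12)))*63 = (7 + (15 - 1728 + 264))*63 = (7 - 1449)*63 = -1442*63 = -90846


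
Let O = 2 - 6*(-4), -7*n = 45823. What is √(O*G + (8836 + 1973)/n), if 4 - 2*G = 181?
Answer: I*√4834985709678/45823 ≈ 47.986*I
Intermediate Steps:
G = -177/2 (G = 2 - ½*181 = 2 - 181/2 = -177/2 ≈ -88.500)
n = -45823/7 (n = -⅐*45823 = -45823/7 ≈ -6546.1)
O = 26 (O = 2 + 24 = 26)
√(O*G + (8836 + 1973)/n) = √(26*(-177/2) + (8836 + 1973)/(-45823/7)) = √(-2301 + 10809*(-7/45823)) = √(-2301 - 75663/45823) = √(-105514386/45823) = I*√4834985709678/45823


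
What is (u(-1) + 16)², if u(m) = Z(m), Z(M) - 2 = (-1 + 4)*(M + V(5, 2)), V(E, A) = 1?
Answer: 324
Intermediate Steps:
Z(M) = 5 + 3*M (Z(M) = 2 + (-1 + 4)*(M + 1) = 2 + 3*(1 + M) = 2 + (3 + 3*M) = 5 + 3*M)
u(m) = 5 + 3*m
(u(-1) + 16)² = ((5 + 3*(-1)) + 16)² = ((5 - 3) + 16)² = (2 + 16)² = 18² = 324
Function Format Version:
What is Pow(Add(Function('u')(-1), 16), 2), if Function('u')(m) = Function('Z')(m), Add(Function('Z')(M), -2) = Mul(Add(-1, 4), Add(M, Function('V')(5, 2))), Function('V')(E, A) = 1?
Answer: 324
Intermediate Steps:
Function('Z')(M) = Add(5, Mul(3, M)) (Function('Z')(M) = Add(2, Mul(Add(-1, 4), Add(M, 1))) = Add(2, Mul(3, Add(1, M))) = Add(2, Add(3, Mul(3, M))) = Add(5, Mul(3, M)))
Function('u')(m) = Add(5, Mul(3, m))
Pow(Add(Function('u')(-1), 16), 2) = Pow(Add(Add(5, Mul(3, -1)), 16), 2) = Pow(Add(Add(5, -3), 16), 2) = Pow(Add(2, 16), 2) = Pow(18, 2) = 324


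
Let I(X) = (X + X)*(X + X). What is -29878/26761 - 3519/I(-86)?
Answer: -978082711/791697424 ≈ -1.2354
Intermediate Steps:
I(X) = 4*X**2 (I(X) = (2*X)*(2*X) = 4*X**2)
-29878/26761 - 3519/I(-86) = -29878/26761 - 3519/(4*(-86)**2) = -29878*1/26761 - 3519/(4*7396) = -29878/26761 - 3519/29584 = -978082711/791697424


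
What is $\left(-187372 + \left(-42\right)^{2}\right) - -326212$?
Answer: $140604$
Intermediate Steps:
$\left(-187372 + \left(-42\right)^{2}\right) - -326212 = \left(-187372 + 1764\right) + 326212 = -185608 + 326212 = 140604$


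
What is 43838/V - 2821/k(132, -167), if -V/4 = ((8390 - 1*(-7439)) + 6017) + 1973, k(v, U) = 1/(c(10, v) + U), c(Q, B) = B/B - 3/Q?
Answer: 55871256471/119095 ≈ 4.6913e+5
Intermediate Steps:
c(Q, B) = 1 - 3/Q
k(v, U) = 1/(7/10 + U) (k(v, U) = 1/((-3 + 10)/10 + U) = 1/((⅒)*7 + U) = 1/(7/10 + U))
V = -95276 (V = -4*(((8390 - 1*(-7439)) + 6017) + 1973) = -4*(((8390 + 7439) + 6017) + 1973) = -4*((15829 + 6017) + 1973) = -4*(21846 + 1973) = -4*23819 = -95276)
43838/V - 2821/k(132, -167) = 43838/(-95276) - 2821/(10/(7 + 10*(-167))) = 43838*(-1/95276) - 2821/(10/(7 - 1670)) = -21919/47638 - 2821/(10/(-1663)) = -21919/47638 - 2821/(10*(-1/1663)) = -21919/47638 - 2821/(-10/1663) = -21919/47638 - 2821*(-1663/10) = -21919/47638 + 4691323/10 = 55871256471/119095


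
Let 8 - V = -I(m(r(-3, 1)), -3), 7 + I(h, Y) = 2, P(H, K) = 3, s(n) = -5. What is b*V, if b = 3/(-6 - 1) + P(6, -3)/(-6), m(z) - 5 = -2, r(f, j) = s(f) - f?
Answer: -39/14 ≈ -2.7857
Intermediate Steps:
r(f, j) = -5 - f
m(z) = 3 (m(z) = 5 - 2 = 3)
I(h, Y) = -5 (I(h, Y) = -7 + 2 = -5)
b = -13/14 (b = 3/(-6 - 1) + 3/(-6) = 3/(-7) + 3*(-⅙) = 3*(-⅐) - ½ = -3/7 - ½ = -13/14 ≈ -0.92857)
V = 3 (V = 8 - (-1)*(-5) = 8 - 1*5 = 8 - 5 = 3)
b*V = -13/14*3 = -39/14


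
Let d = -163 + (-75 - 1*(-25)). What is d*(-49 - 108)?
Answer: 33441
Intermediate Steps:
d = -213 (d = -163 + (-75 + 25) = -163 - 50 = -213)
d*(-49 - 108) = -213*(-49 - 108) = -213*(-157) = 33441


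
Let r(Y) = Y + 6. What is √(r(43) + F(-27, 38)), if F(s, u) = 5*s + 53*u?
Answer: 2*√482 ≈ 43.909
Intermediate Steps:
r(Y) = 6 + Y
√(r(43) + F(-27, 38)) = √((6 + 43) + (5*(-27) + 53*38)) = √(49 + (-135 + 2014)) = √(49 + 1879) = √1928 = 2*√482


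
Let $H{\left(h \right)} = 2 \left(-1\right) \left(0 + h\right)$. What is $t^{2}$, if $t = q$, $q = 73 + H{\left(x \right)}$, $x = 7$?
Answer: $3481$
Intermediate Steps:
$H{\left(h \right)} = - 2 h$
$q = 59$ ($q = 73 - 14 = 59$)
$t = 59$
$t^{2} = 59^{2} = 3481$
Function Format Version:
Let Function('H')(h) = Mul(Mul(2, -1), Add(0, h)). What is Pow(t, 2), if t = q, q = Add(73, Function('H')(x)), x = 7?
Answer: 3481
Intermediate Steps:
Function('H')(h) = Mul(-2, h)
q = 59 (q = Add(73, Mul(-2, 7)) = Add(73, -14) = 59)
t = 59
Pow(t, 2) = Pow(59, 2) = 3481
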